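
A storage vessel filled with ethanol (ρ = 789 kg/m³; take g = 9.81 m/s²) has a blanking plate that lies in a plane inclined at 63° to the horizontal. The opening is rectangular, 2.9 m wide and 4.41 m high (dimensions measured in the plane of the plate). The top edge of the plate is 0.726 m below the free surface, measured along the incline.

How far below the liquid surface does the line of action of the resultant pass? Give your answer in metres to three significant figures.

γ = ρg = 789 × 9.81 / 1000 = 7.74009 kN/m³.
Let θ = 63° be the plate's angle to the horizontal; measure y along the incline from where the plane meets the free surface. Vertical depth h = y·sinθ with sinθ = 0.891007.
The centroid lies 4.41/2 = 2.205 m below the top edge, so y_c = 0.726 + 2.205 = 2.931 m and h_c = 2.931 × 0.891007 = 2.61154 m.
A = 2.9 × 4.41 = 12.789 m².
Resultant F = γ·h_c·A = 7.74009 × 2.61154 × 12.789 = 258.511 kN.
I_c = b·h³/12 = 2.9 × 4.41³/12 = 20.7268 m⁴.
Centre of pressure: y_p = y_c + I_c/(y_c·A) = 2.931 + 20.7268/(2.931 × 12.789) = 2.931 + 0.552942 = 3.48394 m along the plane.
Vertically, h_p = y_p·sinθ = 3.48394 × 0.891007 = 3.10421 m.

h_p = 3.10 m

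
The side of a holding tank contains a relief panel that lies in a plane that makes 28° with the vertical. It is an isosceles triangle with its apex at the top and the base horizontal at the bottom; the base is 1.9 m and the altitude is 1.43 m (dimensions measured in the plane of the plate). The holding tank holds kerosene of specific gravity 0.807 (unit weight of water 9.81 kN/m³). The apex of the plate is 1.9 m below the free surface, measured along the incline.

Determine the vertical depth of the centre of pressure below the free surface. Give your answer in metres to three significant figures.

h_p = 2.55 m

γ = 0.807 × 9.81 = 7.91667 kN/m³.
The plate makes 28° with the vertical, i.e. θ = 90° − 28° = 62° to the horizontal. Measuring y along the incline from the free-surface line, vertical depth h = y·sinθ with sinθ = 0.882948.
With the apex up, the centroid sits 2h/3 = 2 × 1.43/3 = 0.953333 m below the apex, so y_c = 1.9 + 0.953333 = 2.85333 m and h_c = 2.85333 × 0.882948 = 2.51934 m.
A = ½ × 1.9 × 1.43 = 1.3585 m².
Resultant F = γ·h_c·A = 7.91667 × 2.51934 × 1.3585 = 27.095 kN.
I_c = b·h³/36 = 1.9 × 1.43³/36 = 0.154333 m⁴.
Centre of pressure: y_p = y_c + I_c/(y_c·A) = 2.85333 + 0.154333/(2.85333 × 1.3585) = 2.85333 + 0.039815 = 2.89315 m along the plane.
Vertically, h_p = y_p·sinθ = 2.89315 × 0.882948 = 2.5545 m.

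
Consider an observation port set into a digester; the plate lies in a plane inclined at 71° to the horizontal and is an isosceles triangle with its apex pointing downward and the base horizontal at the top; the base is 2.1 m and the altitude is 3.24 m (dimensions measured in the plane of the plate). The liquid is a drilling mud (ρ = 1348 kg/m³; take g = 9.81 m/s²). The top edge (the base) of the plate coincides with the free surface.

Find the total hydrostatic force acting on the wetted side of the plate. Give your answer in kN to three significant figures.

γ = ρg = 1348 × 9.81 / 1000 = 13.22388 kN/m³.
Let θ = 71° be the plate's angle to the horizontal; measure y along the incline from where the plane meets the free surface. Vertical depth h = y·sinθ with sinθ = 0.945519.
With the apex down, the centroid sits h/3 = 3.24/3 = 1.08 m below the base (the top edge), so y_c = 1.08 m and h_c = 1.08 × 0.945519 = 1.02116 m.
A = ½ × 2.1 × 3.24 = 3.402 m².
Resultant F = γ·h_c·A = 13.22388 × 1.02116 × 3.402 = 45.9396 kN.

F ≈ 45.9 kN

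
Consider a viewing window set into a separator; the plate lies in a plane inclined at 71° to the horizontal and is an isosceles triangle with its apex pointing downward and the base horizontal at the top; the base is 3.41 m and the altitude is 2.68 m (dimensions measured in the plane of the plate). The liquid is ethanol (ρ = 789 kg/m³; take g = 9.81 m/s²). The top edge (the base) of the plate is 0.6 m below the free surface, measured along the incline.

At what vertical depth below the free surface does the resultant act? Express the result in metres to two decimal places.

h_p = 1.66 m

γ = ρg = 789 × 9.81 / 1000 = 7.74009 kN/m³.
Let θ = 71° be the plate's angle to the horizontal; measure y along the incline from where the plane meets the free surface. Vertical depth h = y·sinθ with sinθ = 0.945519.
With the apex down, the centroid sits h/3 = 2.68/3 = 0.893333 m below the base (the top edge), so y_c = 0.6 + 0.893333 = 1.49333 m and h_c = 1.49333 × 0.945519 = 1.41197 m.
A = ½ × 3.41 × 2.68 = 4.5694 m².
Resultant F = γ·h_c·A = 7.74009 × 1.41197 × 4.5694 = 49.9379 kN.
I_c = b·h³/36 = 3.41 × 2.68³/36 = 1.82329 m⁴.
Centre of pressure: y_p = y_c + I_c/(y_c·A) = 1.49333 + 1.82329/(1.49333 × 4.5694) = 1.49333 + 0.267203 = 1.76053 m along the plane.
Vertically, h_p = y_p·sinθ = 1.76053 × 0.945519 = 1.66461 m.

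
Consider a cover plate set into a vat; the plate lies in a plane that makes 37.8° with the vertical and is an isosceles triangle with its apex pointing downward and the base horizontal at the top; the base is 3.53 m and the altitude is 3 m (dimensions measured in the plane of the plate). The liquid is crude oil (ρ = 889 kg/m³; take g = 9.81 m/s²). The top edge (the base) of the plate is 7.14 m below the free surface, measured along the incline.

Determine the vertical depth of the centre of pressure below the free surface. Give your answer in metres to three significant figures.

h_p = 6.48 m

γ = ρg = 889 × 9.81 / 1000 = 8.72109 kN/m³.
The plate makes 37.8° with the vertical, i.e. θ = 90° − 37.8° = 52.2° to the horizontal. Measuring y along the incline from the free-surface line, vertical depth h = y·sinθ with sinθ = 0.790155.
With the apex down, the centroid sits h/3 = 3/3 = 1 m below the base (the top edge), so y_c = 7.14 + 1 = 8.14 m and h_c = 8.14 × 0.790155 = 6.43186 m.
A = ½ × 3.53 × 3 = 5.295 m².
Resultant F = γ·h_c·A = 8.72109 × 6.43186 × 5.295 = 297.012 kN.
I_c = b·h³/36 = 3.53 × 3³/36 = 2.6475 m⁴.
Centre of pressure: y_p = y_c + I_c/(y_c·A) = 8.14 + 2.6475/(8.14 × 5.295) = 8.14 + 0.0614251 = 8.20143 m along the plane.
Vertically, h_p = y_p·sinθ = 8.20143 × 0.790155 = 6.4804 m.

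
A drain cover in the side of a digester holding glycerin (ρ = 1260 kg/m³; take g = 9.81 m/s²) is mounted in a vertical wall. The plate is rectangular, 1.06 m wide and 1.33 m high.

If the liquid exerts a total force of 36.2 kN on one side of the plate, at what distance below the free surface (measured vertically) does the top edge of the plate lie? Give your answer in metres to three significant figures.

d_top ≈ 1.41 m

γ = ρg = 1260 × 9.81 / 1000 = 12.3606 kN/m³.
A = 1.06 × 1.33 = 1.4098 m².
From F = γ·h_c·A, the centroid depth is h_c = 36.2/(12.3606 × 1.4098) = 2.07736 m.
The centroid lies 1.33/2 = 0.665 m below the top edge, so the top edge sits at h_top = 2.07736 − 0.665 = 1.41236 m below the surface.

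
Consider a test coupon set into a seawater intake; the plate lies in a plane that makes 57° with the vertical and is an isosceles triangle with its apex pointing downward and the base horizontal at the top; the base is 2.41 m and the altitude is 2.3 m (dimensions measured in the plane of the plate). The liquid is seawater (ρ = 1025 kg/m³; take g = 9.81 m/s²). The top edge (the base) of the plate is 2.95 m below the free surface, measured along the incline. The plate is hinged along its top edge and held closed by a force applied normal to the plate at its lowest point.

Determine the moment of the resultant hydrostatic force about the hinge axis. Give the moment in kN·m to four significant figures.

M ≈ 47.71 kN·m

γ = ρg = 1025 × 9.81 / 1000 = 10.05525 kN/m³.
The plate makes 57° with the vertical, i.e. θ = 90° − 57° = 33° to the horizontal. Measuring y along the incline from the free-surface line, vertical depth h = y·sinθ with sinθ = 0.544639.
With the apex down, the centroid sits h/3 = 2.3/3 = 0.766667 m below the base (the top edge), so y_c = 2.95 + 0.766667 = 3.71667 m and h_c = 3.71667 × 0.544639 = 2.02424 m.
A = ½ × 2.41 × 2.3 = 2.7715 m².
Resultant F = γ·h_c·A = 10.05525 × 2.02424 × 2.7715 = 56.4118 kN.
I_c = b·h³/36 = 2.41 × 2.3³/36 = 0.814513 m⁴.
Centre of pressure: y_p = y_c + I_c/(y_c·A) = 3.71667 + 0.814513/(3.71667 × 2.7715) = 3.71667 + 0.0790732 = 3.79574 m along the plane.
The resultant acts 0.766667 + 0.0790732 = 0.84574 m (along the plate) below the hinge at the top edge, so the moment about the hinge is M = F × 0.84574 = 56.4118 × 0.84574 = 47.7097 kN·m.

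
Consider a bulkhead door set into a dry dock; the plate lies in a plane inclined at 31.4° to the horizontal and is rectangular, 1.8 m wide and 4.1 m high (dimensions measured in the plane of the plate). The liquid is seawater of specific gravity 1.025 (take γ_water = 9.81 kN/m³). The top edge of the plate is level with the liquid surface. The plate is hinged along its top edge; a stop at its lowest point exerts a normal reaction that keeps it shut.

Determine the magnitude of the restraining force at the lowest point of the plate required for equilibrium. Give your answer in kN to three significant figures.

P ≈ 52.8 kN

γ = 1.025 × 9.81 = 10.05525 kN/m³.
Let θ = 31.4° be the plate's angle to the horizontal; measure y along the incline from where the plane meets the free surface. Vertical depth h = y·sinθ with sinθ = 0.521010.
The centroid lies 4.1/2 = 2.05 m below the top edge, so y_c = 2.05 m and h_c = 2.05 × 0.521010 = 1.06807 m.
A = 1.8 × 4.1 = 7.38 m².
Resultant F = γ·h_c·A = 10.05525 × 1.06807 × 7.38 = 79.2591 kN.
I_c = b·h³/12 = 1.8 × 4.1³/12 = 10.3381 m⁴.
Centre of pressure: y_p = y_c + I_c/(y_c·A) = 2.05 + 10.3381/(2.05 × 7.38) = 2.05 + 0.68333 = 2.73333 m along the plane.
The resultant acts 2.05 + 0.68333 = 2.73333 m (along the plate) below the hinge at the top edge, so the moment about the hinge is M = F × 2.73333 = 79.2591 × 2.73333 = 216.641 kN·m.
A normal force at the bottom, 4.1 m from the hinge, must supply this moment: P = 216.641/4.1 = 52.8393 kN.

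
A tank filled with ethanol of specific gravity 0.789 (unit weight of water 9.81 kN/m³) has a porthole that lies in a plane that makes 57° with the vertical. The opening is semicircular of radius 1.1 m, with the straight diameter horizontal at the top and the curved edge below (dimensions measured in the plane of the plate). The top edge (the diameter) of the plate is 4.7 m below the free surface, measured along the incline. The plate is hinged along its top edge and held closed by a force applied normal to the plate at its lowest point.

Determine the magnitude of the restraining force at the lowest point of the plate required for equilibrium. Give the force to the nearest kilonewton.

P ≈ 18 kN

γ = 0.789 × 9.81 = 7.74009 kN/m³.
The plate makes 57° with the vertical, i.e. θ = 90° − 57° = 33° to the horizontal. Measuring y along the incline from the free-surface line, vertical depth h = y·sinθ with sinθ = 0.544639.
The centroid of a semicircle lies 4r/(3π) = 0.466854 m from the diameter, here below the top edge, so y_c = 4.7 + 0.466854 = 5.16685 m and h_c = 5.16685 × 0.544639 = 2.81407 m.
A = πr²/2 = π × 1.1²/2 = 1.90066 m².
Resultant F = γ·h_c·A = 7.74009 × 2.81407 × 1.90066 = 41.3986 kN.
I_c = (π/8 − 8/(9π))·r⁴ = 0.109757 × 1.1⁴ = 0.160695 m⁴.
Centre of pressure: y_p = y_c + I_c/(y_c·A) = 5.16685 + 0.160695/(5.16685 × 1.90066) = 5.16685 + 0.0163633 = 5.18321 m along the plane.
The resultant acts 0.466854 + 0.0163633 = 0.483217 m (along the plate) below the hinge at the top edge, so the moment about the hinge is M = F × 0.483217 = 41.3986 × 0.483217 = 20.0045 kN·m.
A normal force at the bottom, 1.1 m from the hinge, must supply this moment: P = 20.0045/1.1 = 18.1859 kN.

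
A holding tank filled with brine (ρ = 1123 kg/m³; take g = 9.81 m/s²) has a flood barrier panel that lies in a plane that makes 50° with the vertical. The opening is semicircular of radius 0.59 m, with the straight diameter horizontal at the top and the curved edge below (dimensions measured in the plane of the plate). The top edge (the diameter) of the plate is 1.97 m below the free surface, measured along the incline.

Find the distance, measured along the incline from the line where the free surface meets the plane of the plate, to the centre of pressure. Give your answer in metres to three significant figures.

y_p = 2.23 m

γ = ρg = 1123 × 9.81 / 1000 = 11.01663 kN/m³.
The plate makes 50° with the vertical, i.e. θ = 90° − 50° = 40° to the horizontal. Measuring y along the incline from the free-surface line, vertical depth h = y·sinθ with sinθ = 0.642788.
The centroid of a semicircle lies 4r/(3π) = 0.250404 m from the diameter, here below the top edge, so y_c = 1.97 + 0.250404 = 2.2204 m and h_c = 2.2204 × 0.642788 = 1.42725 m.
A = πr²/2 = π × 0.59²/2 = 0.546794 m².
Resultant F = γ·h_c·A = 11.01663 × 1.42725 × 0.546794 = 8.59751 kN.
I_c = (π/8 − 8/(9π))·r⁴ = 0.109757 × 0.59⁴ = 0.0132997 m⁴.
Centre of pressure: y_p = y_c + I_c/(y_c·A) = 2.2204 + 0.0132997/(2.2204 × 0.546794) = 2.2204 + 0.0109544 = 2.23135 m along the plane.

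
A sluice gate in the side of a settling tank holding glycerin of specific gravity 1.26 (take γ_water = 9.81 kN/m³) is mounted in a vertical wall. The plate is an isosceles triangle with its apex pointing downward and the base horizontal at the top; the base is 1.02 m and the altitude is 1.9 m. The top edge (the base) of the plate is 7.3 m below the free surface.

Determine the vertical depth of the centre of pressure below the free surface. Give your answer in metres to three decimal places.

γ = 1.26 × 9.81 = 12.3606 kN/m³.
With the apex down, the centroid sits h/3 = 1.9/3 = 0.633333 m below the base (the top edge), so the centroid depth is h_c = 7.3 + 0.633333 = 7.93333 m.
A = ½ × 1.02 × 1.9 = 0.969 m².
Resultant F = γ·h_c·A = 12.3606 × 7.93333 × 0.969 = 95.0208 kN.
I_c = b·h³/36 = 1.02 × 1.9³/36 = 0.194338 m⁴.
Centre of pressure: y_p = y_c + I_c/(y_c·A) = 7.93333 + 0.194338/(7.93333 × 0.969) = 7.93333 + 0.0252801 = 7.95861 m along the plane.

h_p = 7.959 m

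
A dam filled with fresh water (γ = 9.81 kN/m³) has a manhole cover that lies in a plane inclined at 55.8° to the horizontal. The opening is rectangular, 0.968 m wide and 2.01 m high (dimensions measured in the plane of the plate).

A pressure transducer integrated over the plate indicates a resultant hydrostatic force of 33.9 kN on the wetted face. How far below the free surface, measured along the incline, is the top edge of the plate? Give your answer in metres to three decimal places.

y_top ≈ 1.142 m

γ = 9.81 kN/m³.
A = 0.968 × 2.01 = 1.94568 m².
From F = γ·h_c·A, the centroid depth is h_c = 33.9/(9.81 × 1.94568) = 1.77607 m.
Let θ = 55.8° be the plate's angle to the horizontal; measure y along the incline from where the plane meets the free surface. Vertical depth h = y·sinθ with sinθ = 0.827081.
Along the incline, y_c = h_c/sinθ = 1.77607/0.827081 = 2.1474 m.
The centroid lies 2.01/2 = 1.005 m below the top edge, so the top edge sits at y_top = 2.1474 − 1.005 = 1.1424 m along the incline.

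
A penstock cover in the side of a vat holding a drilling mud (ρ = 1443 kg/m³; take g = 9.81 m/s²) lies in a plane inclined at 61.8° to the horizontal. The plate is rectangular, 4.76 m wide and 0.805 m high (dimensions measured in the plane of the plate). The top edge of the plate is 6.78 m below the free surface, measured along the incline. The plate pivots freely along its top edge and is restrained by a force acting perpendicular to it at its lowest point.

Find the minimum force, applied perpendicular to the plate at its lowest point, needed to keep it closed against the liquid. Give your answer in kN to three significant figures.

P ≈ 175 kN

γ = ρg = 1443 × 9.81 / 1000 = 14.15583 kN/m³.
Let θ = 61.8° be the plate's angle to the horizontal; measure y along the incline from where the plane meets the free surface. Vertical depth h = y·sinθ with sinθ = 0.881303.
The centroid lies 0.805/2 = 0.4025 m below the top edge, so y_c = 6.78 + 0.4025 = 7.1825 m and h_c = 7.1825 × 0.881303 = 6.32996 m.
A = 4.76 × 0.805 = 3.8318 m².
Resultant F = γ·h_c·A = 14.15583 × 6.32996 × 3.8318 = 343.352 kN.
I_c = b·h³/12 = 4.76 × 0.805³/12 = 0.206925 m⁴.
Centre of pressure: y_p = y_c + I_c/(y_c·A) = 7.1825 + 0.206925/(7.1825 × 3.8318) = 7.1825 + 0.00751856 = 7.19002 m along the plane.
The resultant acts 0.4025 + 0.00751856 = 0.410019 m (along the plate) below the hinge at the top edge, so the moment about the hinge is M = F × 0.410019 = 343.352 × 0.410019 = 140.781 kN·m.
A normal force at the bottom, 0.805 m from the hinge, must supply this moment: P = 140.781/0.805 = 174.883 kN.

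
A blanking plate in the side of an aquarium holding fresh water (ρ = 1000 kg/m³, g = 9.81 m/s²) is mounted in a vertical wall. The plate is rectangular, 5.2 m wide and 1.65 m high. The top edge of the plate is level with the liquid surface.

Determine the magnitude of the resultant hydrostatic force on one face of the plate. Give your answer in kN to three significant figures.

F ≈ 69.4 kN

γ = ρg = 1000 × 9.81 = 9810 N/m³ = 9.81 kN/m³.
The centroid lies 1.65/2 = 0.825 m below the top edge, so the centroid depth is h_c = 0.825 m.
A = 5.2 × 1.65 = 8.58 m².
Resultant F = γ·h_c·A = 9.81 × 0.825 × 8.58 = 69.4401 kN.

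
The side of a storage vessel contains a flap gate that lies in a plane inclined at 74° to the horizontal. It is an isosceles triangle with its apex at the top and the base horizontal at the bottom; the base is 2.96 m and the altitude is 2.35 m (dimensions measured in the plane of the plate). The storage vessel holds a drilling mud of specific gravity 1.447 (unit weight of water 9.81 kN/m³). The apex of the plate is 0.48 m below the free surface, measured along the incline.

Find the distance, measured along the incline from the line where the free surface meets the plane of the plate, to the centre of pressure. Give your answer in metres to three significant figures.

γ = 1.447 × 9.81 = 14.19507 kN/m³.
Let θ = 74° be the plate's angle to the horizontal; measure y along the incline from where the plane meets the free surface. Vertical depth h = y·sinθ with sinθ = 0.961262.
With the apex up, the centroid sits 2h/3 = 2 × 2.35/3 = 1.56667 m below the apex, so y_c = 0.48 + 1.56667 = 2.04667 m and h_c = 2.04667 × 0.961262 = 1.96739 m.
A = ½ × 2.96 × 2.35 = 3.478 m².
Resultant F = γ·h_c·A = 14.19507 × 1.96739 × 3.478 = 97.1309 kN.
I_c = b·h³/36 = 2.96 × 2.35³/36 = 1.06707 m⁴.
Centre of pressure: y_p = y_c + I_c/(y_c·A) = 2.04667 + 1.06707/(2.04667 × 3.478) = 2.04667 + 0.149905 = 2.19658 m along the plane.

y_p = 2.20 m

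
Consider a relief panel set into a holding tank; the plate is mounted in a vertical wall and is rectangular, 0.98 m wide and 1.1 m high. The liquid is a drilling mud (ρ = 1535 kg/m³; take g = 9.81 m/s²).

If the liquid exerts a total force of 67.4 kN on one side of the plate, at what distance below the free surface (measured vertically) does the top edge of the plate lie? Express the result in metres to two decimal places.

d_top ≈ 3.60 m

γ = ρg = 1535 × 9.81 / 1000 = 15.05835 kN/m³.
A = 0.98 × 1.1 = 1.078 m².
From F = γ·h_c·A, the centroid depth is h_c = 67.4/(15.05835 × 1.078) = 4.15206 m.
The centroid lies 1.1/2 = 0.55 m below the top edge, so the top edge sits at h_top = 4.15206 − 0.55 = 3.60206 m below the surface.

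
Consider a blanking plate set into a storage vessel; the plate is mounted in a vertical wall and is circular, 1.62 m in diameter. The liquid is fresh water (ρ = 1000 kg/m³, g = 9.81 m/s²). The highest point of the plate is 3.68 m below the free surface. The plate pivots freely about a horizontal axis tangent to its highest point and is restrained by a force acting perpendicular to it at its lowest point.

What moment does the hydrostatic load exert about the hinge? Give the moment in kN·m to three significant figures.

γ = ρg = 1000 × 9.81 = 9810 N/m³ = 9.81 kN/m³.
The centroid is at the centre, 0.81 m below the top of the plate, so the centroid depth is h_c = 3.68 + 0.81 = 4.49 m.
A = π(0.81)² = 2.0612 m².
Resultant F = γ·h_c·A = 9.81 × 4.49 × 2.0612 = 90.7895 kN.
I_c = πr⁴/4 = π × 0.81⁴/4 = 0.338088 m⁴.
Centre of pressure: y_p = y_c + I_c/(y_c·A) = 4.49 + 0.338088/(4.49 × 2.0612) = 4.49 + 0.0365311 = 4.52653 m along the plane.
The resultant acts 0.81 + 0.0365311 = 0.846531 m (along the plate) below the hinge at the top edge, so the moment about the hinge is M = F × 0.846531 = 90.7895 × 0.846531 = 76.8561 kN·m.

M ≈ 76.9 kN·m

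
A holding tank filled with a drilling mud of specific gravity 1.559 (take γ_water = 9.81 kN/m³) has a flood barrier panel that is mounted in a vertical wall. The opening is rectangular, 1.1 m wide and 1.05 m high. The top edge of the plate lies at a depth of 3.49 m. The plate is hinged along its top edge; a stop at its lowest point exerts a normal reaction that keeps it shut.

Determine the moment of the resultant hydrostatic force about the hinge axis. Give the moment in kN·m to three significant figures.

γ = 1.559 × 9.81 = 15.29379 kN/m³.
The centroid lies 1.05/2 = 0.525 m below the top edge, so the centroid depth is h_c = 3.49 + 0.525 = 4.015 m.
A = 1.1 × 1.05 = 1.155 m².
Resultant F = γ·h_c·A = 15.29379 × 4.015 × 1.155 = 70.9223 kN.
I_c = b·h³/12 = 1.1 × 1.05³/12 = 0.106116 m⁴.
Centre of pressure: y_p = y_c + I_c/(y_c·A) = 4.015 + 0.106116/(4.015 × 1.155) = 4.015 + 0.022883 = 4.03788 m along the plane.
The resultant acts 0.525 + 0.022883 = 0.547883 m (along the plate) below the hinge at the top edge, so the moment about the hinge is M = F × 0.547883 = 70.9223 × 0.547883 = 38.8571 kN·m.

M ≈ 38.9 kN·m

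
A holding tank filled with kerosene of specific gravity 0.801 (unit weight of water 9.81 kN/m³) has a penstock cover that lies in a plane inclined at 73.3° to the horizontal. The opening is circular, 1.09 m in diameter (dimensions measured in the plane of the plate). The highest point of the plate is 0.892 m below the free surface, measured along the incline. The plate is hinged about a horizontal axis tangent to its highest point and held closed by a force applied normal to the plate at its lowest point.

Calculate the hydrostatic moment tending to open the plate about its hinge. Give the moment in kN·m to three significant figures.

γ = 0.801 × 9.81 = 7.85781 kN/m³.
Let θ = 73.3° be the plate's angle to the horizontal; measure y along the incline from where the plane meets the free surface. Vertical depth h = y·sinθ with sinθ = 0.957822.
The centroid is at the centre, 0.545 m below the top of the plate, so y_c = 0.892 + 0.545 = 1.437 m and h_c = 1.437 × 0.957822 = 1.37639 m.
A = π(0.545)² = 0.933132 m².
Resultant F = γ·h_c·A = 7.85781 × 1.37639 × 0.933132 = 10.0922 kN.
I_c = πr⁴/4 = π × 0.545⁴/4 = 0.0692909 m⁴.
Centre of pressure: y_p = y_c + I_c/(y_c·A) = 1.437 + 0.0692909/(1.437 × 0.933132) = 1.437 + 0.0516745 = 1.48867 m along the plane.
The resultant acts 0.545 + 0.0516745 = 0.596674 m (along the plate) below the hinge at the top edge, so the moment about the hinge is M = F × 0.596674 = 10.0922 × 0.596674 = 6.02175 kN·m.

M ≈ 6.02 kN·m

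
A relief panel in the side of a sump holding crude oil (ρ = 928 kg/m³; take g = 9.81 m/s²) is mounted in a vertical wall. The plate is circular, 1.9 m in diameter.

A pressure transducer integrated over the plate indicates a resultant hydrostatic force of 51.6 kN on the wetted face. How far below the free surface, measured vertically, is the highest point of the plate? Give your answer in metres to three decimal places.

d_top ≈ 1.049 m

γ = ρg = 928 × 9.81 / 1000 = 9.10368 kN/m³.
A = π(0.95)² = 2.83529 m².
From F = γ·h_c·A, the centroid depth is h_c = 51.6/(9.10368 × 2.83529) = 1.9991 m.
The centroid is at the centre, 0.95 m below the top of the plate, so the highest point sits at h_top = 1.9991 − 0.95 = 1.0491 m below the surface.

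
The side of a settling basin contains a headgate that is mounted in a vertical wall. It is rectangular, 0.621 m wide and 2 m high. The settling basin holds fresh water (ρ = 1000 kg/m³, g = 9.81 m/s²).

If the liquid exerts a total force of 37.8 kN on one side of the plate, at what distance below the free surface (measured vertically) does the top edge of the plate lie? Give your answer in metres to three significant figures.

d_top ≈ 2.10 m

γ = ρg = 1000 × 9.81 = 9810 N/m³ = 9.81 kN/m³.
A = 0.621 × 2 = 1.242 m².
From F = γ·h_c·A, the centroid depth is h_c = 37.8/(9.81 × 1.242) = 3.10242 m.
The centroid lies 2/2 = 1 m below the top edge, so the top edge sits at h_top = 3.10242 − 1 = 2.10242 m below the surface.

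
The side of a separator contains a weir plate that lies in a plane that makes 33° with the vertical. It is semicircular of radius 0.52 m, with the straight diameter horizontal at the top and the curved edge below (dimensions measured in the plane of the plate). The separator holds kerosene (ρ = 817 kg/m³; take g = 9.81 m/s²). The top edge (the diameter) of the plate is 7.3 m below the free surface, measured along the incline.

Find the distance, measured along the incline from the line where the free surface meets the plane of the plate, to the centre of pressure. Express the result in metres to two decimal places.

γ = ρg = 817 × 9.81 / 1000 = 8.01477 kN/m³.
The plate makes 33° with the vertical, i.e. θ = 90° − 33° = 57° to the horizontal. Measuring y along the incline from the free-surface line, vertical depth h = y·sinθ with sinθ = 0.838671.
The centroid of a semicircle lies 4r/(3π) = 0.220695 m from the diameter, here below the top edge, so y_c = 7.3 + 0.220695 = 7.52069 m and h_c = 7.52069 × 0.838671 = 6.30738 m.
A = πr²/2 = π × 0.52²/2 = 0.424743 m².
Resultant F = γ·h_c·A = 8.01477 × 6.30738 × 0.424743 = 21.4717 kN.
I_c = (π/8 − 8/(9π))·r⁴ = 0.109757 × 0.52⁴ = 0.00802501 m⁴.
Centre of pressure: y_p = y_c + I_c/(y_c·A) = 7.52069 + 0.00802501/(7.52069 × 0.424743) = 7.52069 + 0.00251224 = 7.5232 m along the plane.

y_p = 7.52 m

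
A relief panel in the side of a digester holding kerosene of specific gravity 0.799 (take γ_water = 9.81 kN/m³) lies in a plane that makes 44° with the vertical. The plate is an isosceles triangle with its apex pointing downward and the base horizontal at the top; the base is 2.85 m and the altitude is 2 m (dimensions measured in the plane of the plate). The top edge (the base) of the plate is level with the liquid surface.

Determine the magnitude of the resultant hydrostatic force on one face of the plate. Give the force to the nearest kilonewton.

γ = 0.799 × 9.81 = 7.83819 kN/m³.
The plate makes 44° with the vertical, i.e. θ = 90° − 44° = 46° to the horizontal. Measuring y along the incline from the free-surface line, vertical depth h = y·sinθ with sinθ = 0.719340.
With the apex down, the centroid sits h/3 = 2/3 = 0.666667 m below the base (the top edge), so y_c = 0.666667 m and h_c = 0.666667 × 0.719340 = 0.47956 m.
A = ½ × 2.85 × 2 = 2.85 m².
Resultant F = γ·h_c·A = 7.83819 × 0.47956 × 2.85 = 10.7128 kN.

F ≈ 11 kN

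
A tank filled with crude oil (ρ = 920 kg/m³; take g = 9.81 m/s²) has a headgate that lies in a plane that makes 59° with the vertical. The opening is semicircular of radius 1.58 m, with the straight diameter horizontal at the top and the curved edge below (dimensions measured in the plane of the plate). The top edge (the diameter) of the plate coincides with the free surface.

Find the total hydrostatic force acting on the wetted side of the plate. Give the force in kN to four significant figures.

γ = ρg = 920 × 9.81 / 1000 = 9.0252 kN/m³.
The plate makes 59° with the vertical, i.e. θ = 90° − 59° = 31° to the horizontal. Measuring y along the incline from the free-surface line, vertical depth h = y·sinθ with sinθ = 0.515038.
The centroid of a semicircle lies 4r/(3π) = 0.670573 m from the diameter, here below the top edge, so y_c = 0.670573 m and h_c = 0.670573 × 0.515038 = 0.345371 m.
A = πr²/2 = π × 1.58²/2 = 3.92134 m².
Resultant F = γ·h_c·A = 9.0252 × 0.345371 × 3.92134 = 12.223 kN.

F ≈ 12.22 kN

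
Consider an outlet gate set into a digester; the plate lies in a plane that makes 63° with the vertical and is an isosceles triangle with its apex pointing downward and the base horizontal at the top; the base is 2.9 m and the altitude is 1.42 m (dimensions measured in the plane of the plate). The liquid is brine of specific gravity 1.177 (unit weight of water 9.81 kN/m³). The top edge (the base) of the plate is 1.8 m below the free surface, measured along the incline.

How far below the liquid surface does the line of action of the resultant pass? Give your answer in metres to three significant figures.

h_p = 1.05 m

γ = 1.177 × 9.81 = 11.54637 kN/m³.
The plate makes 63° with the vertical, i.e. θ = 90° − 63° = 27° to the horizontal. Measuring y along the incline from the free-surface line, vertical depth h = y·sinθ with sinθ = 0.453990.
With the apex down, the centroid sits h/3 = 1.42/3 = 0.473333 m below the base (the top edge), so y_c = 1.8 + 0.473333 = 2.27333 m and h_c = 2.27333 × 0.453990 = 1.03207 m.
A = ½ × 2.9 × 1.42 = 2.059 m².
Resultant F = γ·h_c·A = 11.54637 × 1.03207 × 2.059 = 24.5364 kN.
I_c = b·h³/36 = 2.9 × 1.42³/36 = 0.230654 m⁴.
Centre of pressure: y_p = y_c + I_c/(y_c·A) = 2.27333 + 0.230654/(2.27333 × 2.059) = 2.27333 + 0.0492768 = 2.32261 m along the plane.
Vertically, h_p = y_p·sinθ = 2.32261 × 0.453990 = 1.05444 m.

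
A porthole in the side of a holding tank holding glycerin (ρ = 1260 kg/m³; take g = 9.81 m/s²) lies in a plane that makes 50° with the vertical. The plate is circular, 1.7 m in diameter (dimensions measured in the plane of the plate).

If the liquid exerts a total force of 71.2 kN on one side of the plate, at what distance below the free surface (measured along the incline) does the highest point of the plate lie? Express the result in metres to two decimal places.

γ = ρg = 1260 × 9.81 / 1000 = 12.3606 kN/m³.
A = π(0.85)² = 2.2698 m².
From F = γ·h_c·A, the centroid depth is h_c = 71.2/(12.3606 × 2.2698) = 2.53777 m.
The plate makes 50° with the vertical, i.e. θ = 90° − 50° = 40° to the horizontal. Measuring y along the incline from the free-surface line, vertical depth h = y·sinθ with sinθ = 0.642788.
Along the incline, y_c = h_c/sinθ = 2.53777/0.642788 = 3.94807 m.
The centroid is at the centre, 0.85 m below the top of the plate, so the highest point sits at y_top = 3.94807 − 0.85 = 3.09807 m along the incline.

y_top ≈ 3.10 m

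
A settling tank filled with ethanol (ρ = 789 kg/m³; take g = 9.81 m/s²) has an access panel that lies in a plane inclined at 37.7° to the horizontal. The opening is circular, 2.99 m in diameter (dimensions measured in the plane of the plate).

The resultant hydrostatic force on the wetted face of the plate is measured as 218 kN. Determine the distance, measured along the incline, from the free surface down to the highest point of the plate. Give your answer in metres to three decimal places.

γ = ρg = 789 × 9.81 / 1000 = 7.74009 kN/m³.
A = π(1.495)² = 7.02154 m².
From F = γ·h_c·A, the centroid depth is h_c = 218/(7.74009 × 7.02154) = 4.01124 m.
Let θ = 37.7° be the plate's angle to the horizontal; measure y along the incline from where the plane meets the free surface. Vertical depth h = y·sinθ with sinθ = 0.611527.
Along the incline, y_c = h_c/sinθ = 4.01124/0.611527 = 6.55938 m.
The centroid is at the centre, 1.495 m below the top of the plate, so the highest point sits at y_top = 6.55938 − 1.495 = 5.06438 m along the incline.

y_top ≈ 5.064 m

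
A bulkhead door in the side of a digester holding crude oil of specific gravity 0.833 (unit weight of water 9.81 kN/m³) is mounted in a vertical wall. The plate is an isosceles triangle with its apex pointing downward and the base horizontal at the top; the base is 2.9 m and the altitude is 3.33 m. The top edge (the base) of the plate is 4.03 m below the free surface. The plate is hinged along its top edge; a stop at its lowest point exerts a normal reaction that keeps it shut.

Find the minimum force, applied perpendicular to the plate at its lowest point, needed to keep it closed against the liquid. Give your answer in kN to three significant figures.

γ = 0.833 × 9.81 = 8.17173 kN/m³.
With the apex down, the centroid sits h/3 = 3.33/3 = 1.11 m below the base (the top edge), so the centroid depth is h_c = 4.03 + 1.11 = 5.14 m.
A = ½ × 2.9 × 3.33 = 4.8285 m².
Resultant F = γ·h_c·A = 8.17173 × 5.14 × 4.8285 = 202.81 kN.
I_c = b·h³/36 = 2.9 × 3.33³/36 = 2.9746 m⁴.
Centre of pressure: y_p = y_c + I_c/(y_c·A) = 5.14 + 2.9746/(5.14 × 4.8285) = 5.14 + 0.119854 = 5.25985 m along the plane.
The resultant acts 1.11 + 0.119854 = 1.22985 m (along the plate) below the hinge at the top edge, so the moment about the hinge is M = F × 1.22985 = 202.81 × 1.22985 = 249.426 kN·m.
A normal force at the bottom, 3.33 m from the hinge, must supply this moment: P = 249.426/3.33 = 74.9027 kN.

P ≈ 74.9 kN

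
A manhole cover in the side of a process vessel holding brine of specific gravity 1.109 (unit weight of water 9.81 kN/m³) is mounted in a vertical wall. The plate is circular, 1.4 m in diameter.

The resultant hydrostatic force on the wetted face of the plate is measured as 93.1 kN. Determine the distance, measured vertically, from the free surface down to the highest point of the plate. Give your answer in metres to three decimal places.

d_top ≈ 4.859 m

γ = 1.109 × 9.81 = 10.87929 kN/m³.
A = π(0.7)² = 1.53938 m².
From F = γ·h_c·A, the centroid depth is h_c = 93.1/(10.87929 × 1.53938) = 5.55908 m.
The centroid is at the centre, 0.7 m below the top of the plate, so the highest point sits at h_top = 5.55908 − 0.7 = 4.85908 m below the surface.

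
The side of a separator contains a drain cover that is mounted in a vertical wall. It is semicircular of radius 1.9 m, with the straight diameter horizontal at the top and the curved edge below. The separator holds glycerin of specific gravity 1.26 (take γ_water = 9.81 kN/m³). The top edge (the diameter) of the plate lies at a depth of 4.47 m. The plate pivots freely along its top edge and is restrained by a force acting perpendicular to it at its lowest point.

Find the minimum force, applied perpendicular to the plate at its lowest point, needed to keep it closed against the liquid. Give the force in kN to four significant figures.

P ≈ 166.3 kN

γ = 1.26 × 9.81 = 12.3606 kN/m³.
The centroid of a semicircle lies 4r/(3π) = 0.806385 m from the diameter, here below the top edge, so the centroid depth is h_c = 4.47 + 0.806385 = 5.27638 m.
A = πr²/2 = π × 1.9²/2 = 5.67057 m².
Resultant F = γ·h_c·A = 12.3606 × 5.27638 × 5.67057 = 369.83 kN.
I_c = (π/8 − 8/(9π))·r⁴ = 0.109757 × 1.9⁴ = 1.43036 m⁴.
Centre of pressure: y_p = y_c + I_c/(y_c·A) = 5.27638 + 1.43036/(5.27638 × 5.67057) = 5.27638 + 0.047806 = 5.32419 m along the plane.
The resultant acts 0.806385 + 0.047806 = 0.854191 m (along the plate) below the hinge at the top edge, so the moment about the hinge is M = F × 0.854191 = 369.83 × 0.854191 = 315.905 kN·m.
A normal force at the bottom, 1.9 m from the hinge, must supply this moment: P = 315.905/1.9 = 166.266 kN.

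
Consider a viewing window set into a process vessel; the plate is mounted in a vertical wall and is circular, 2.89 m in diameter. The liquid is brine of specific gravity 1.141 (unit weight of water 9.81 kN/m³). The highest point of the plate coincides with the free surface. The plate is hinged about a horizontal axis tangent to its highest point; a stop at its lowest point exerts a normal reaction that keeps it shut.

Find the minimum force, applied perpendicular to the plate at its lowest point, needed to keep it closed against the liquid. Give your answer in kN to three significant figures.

P ≈ 66.3 kN

γ = 1.141 × 9.81 = 11.19321 kN/m³.
The centroid is at the centre, 1.445 m below the top of the plate, so the centroid depth is h_c = 1.445 m.
A = π(1.445)² = 6.55972 m².
Resultant F = γ·h_c·A = 11.19321 × 1.445 × 6.55972 = 106.098 kN.
I_c = πr⁴/4 = π × 1.445⁴/4 = 3.42422 m⁴.
Centre of pressure: y_p = y_c + I_c/(y_c·A) = 1.445 + 3.42422/(1.445 × 6.55972) = 1.445 + 0.361251 = 1.80625 m along the plane.
The resultant acts 1.445 + 0.361251 = 1.80625 m (along the plate) below the hinge at the top edge, so the moment about the hinge is M = F × 1.80625 = 106.098 × 1.80625 = 191.64 kN·m.
A normal force at the bottom, 2.89 m from the hinge, must supply this moment: P = 191.64/2.89 = 66.3114 kN.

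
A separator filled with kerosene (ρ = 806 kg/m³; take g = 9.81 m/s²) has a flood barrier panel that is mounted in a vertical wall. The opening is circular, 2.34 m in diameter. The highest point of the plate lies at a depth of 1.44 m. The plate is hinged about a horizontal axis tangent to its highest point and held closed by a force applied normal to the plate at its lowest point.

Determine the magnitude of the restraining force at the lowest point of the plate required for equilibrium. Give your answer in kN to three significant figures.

γ = ρg = 806 × 9.81 / 1000 = 7.90686 kN/m³.
The centroid is at the centre, 1.17 m below the top of the plate, so the centroid depth is h_c = 1.44 + 1.17 = 2.61 m.
A = π(1.17)² = 4.30053 m².
Resultant F = γ·h_c·A = 7.90686 × 2.61 × 4.30053 = 88.7496 kN.
I_c = πr⁴/4 = π × 1.17⁴/4 = 1.47175 m⁴.
Centre of pressure: y_p = y_c + I_c/(y_c·A) = 2.61 + 1.47175/(2.61 × 4.30053) = 2.61 + 0.131121 = 2.74112 m along the plane.
The resultant acts 1.17 + 0.131121 = 1.30112 m (along the plate) below the hinge at the top edge, so the moment about the hinge is M = F × 1.30112 = 88.7496 × 1.30112 = 115.474 kN·m.
A normal force at the bottom, 2.34 m from the hinge, must supply this moment: P = 115.474/2.34 = 49.3479 kN.

P ≈ 49.3 kN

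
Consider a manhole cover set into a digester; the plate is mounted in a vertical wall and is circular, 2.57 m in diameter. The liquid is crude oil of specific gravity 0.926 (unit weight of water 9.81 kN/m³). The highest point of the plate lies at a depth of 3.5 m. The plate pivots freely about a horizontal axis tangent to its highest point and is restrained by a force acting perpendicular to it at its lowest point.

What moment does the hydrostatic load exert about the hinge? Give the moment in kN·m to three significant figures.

M ≈ 309 kN·m

γ = 0.926 × 9.81 = 9.08406 kN/m³.
The centroid is at the centre, 1.285 m below the top of the plate, so the centroid depth is h_c = 3.5 + 1.285 = 4.785 m.
A = π(1.285)² = 5.18748 m².
Resultant F = γ·h_c·A = 9.08406 × 4.785 × 5.18748 = 225.485 kN.
I_c = πr⁴/4 = π × 1.285⁴/4 = 2.14142 m⁴.
Centre of pressure: y_p = y_c + I_c/(y_c·A) = 4.785 + 2.14142/(4.785 × 5.18748) = 4.785 + 0.0862707 = 4.87127 m along the plane.
The resultant acts 1.285 + 0.0862707 = 1.37127 m (along the plate) below the hinge at the top edge, so the moment about the hinge is M = F × 1.37127 = 225.485 × 1.37127 = 309.201 kN·m.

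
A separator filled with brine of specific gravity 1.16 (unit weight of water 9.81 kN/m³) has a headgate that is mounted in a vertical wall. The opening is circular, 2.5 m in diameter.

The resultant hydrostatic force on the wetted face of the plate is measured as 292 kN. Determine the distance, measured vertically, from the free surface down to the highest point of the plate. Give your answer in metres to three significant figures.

d_top ≈ 3.98 m

γ = 1.16 × 9.81 = 11.3796 kN/m³.
A = π(1.25)² = 4.90874 m².
From F = γ·h_c·A, the centroid depth is h_c = 292/(11.3796 × 4.90874) = 5.2274 m.
The centroid is at the centre, 1.25 m below the top of the plate, so the highest point sits at h_top = 5.2274 − 1.25 = 3.9774 m below the surface.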